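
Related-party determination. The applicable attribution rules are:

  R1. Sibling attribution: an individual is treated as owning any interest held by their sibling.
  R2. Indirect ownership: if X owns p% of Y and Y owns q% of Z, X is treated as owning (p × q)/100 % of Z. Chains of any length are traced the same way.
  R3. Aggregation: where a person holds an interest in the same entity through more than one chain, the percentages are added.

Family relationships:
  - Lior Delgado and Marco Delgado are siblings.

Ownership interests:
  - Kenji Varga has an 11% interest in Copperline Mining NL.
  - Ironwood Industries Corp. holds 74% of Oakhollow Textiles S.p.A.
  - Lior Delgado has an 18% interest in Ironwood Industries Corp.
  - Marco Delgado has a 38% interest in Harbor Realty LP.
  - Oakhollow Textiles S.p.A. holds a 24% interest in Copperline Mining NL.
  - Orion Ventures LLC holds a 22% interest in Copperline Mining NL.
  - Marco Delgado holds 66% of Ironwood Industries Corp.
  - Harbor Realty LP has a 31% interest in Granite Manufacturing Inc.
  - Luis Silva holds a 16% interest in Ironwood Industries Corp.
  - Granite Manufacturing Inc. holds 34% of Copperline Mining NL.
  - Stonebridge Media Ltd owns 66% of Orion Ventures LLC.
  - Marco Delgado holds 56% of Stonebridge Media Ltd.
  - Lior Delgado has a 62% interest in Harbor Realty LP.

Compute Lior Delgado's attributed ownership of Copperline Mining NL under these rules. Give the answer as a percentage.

By sibling attribution (R1), Lior Delgado is treated as also owning Marco Delgado's interest in Ironwood Industries Corp, giving 18% + 66% = 84%.
By sibling attribution (R1), Lior Delgado is treated as also owning Marco Delgado's interest in Harbor Realty LP, giving 62% + 38% = 100%.
By sibling attribution (R1), Lior Delgado is treated as owning Marco Delgado's 56% interest in Stonebridge Media Ltd.
Chain via Ironwood Industries Corp. → Oakhollow Textiles S.p.A. (R2): 84% × 74% × 24% = 14.9184% of Copperline Mining NL.
Chain via Harbor Realty LP → Granite Manufacturing Inc. (R2): 100% × 31% × 34% = 10.54% of Copperline Mining NL.
Chain via Stonebridge Media Ltd → Orion Ventures LLC (R2): 56% × 66% × 22% = 8.1312% of Copperline Mining NL.
Aggregating (R3): 14.9184% + 10.54% + 8.1312% = 33.5896%.

33.5896%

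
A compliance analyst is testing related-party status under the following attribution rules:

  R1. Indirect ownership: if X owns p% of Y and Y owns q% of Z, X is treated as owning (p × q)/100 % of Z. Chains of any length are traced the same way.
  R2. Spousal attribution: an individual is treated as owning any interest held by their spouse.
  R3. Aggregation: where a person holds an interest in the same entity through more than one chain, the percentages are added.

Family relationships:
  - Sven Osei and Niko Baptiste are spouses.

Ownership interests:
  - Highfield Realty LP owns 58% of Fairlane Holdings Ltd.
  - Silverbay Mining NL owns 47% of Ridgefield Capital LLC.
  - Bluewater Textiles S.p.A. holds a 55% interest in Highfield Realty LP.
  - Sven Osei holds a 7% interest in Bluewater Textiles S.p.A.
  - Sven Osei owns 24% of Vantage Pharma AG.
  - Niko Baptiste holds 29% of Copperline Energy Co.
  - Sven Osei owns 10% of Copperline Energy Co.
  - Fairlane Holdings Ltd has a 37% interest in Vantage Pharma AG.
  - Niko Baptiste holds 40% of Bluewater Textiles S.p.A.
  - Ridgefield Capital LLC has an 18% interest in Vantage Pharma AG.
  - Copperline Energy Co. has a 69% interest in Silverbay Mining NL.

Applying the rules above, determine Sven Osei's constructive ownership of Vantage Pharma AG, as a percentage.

By spousal attribution (R2), Sven Osei is treated as also owning Niko Baptiste's interest in Bluewater Textiles S.p.A, giving 7% + 40% = 47%.
By spousal attribution (R2), Sven Osei is treated as also owning Niko Baptiste's interest in Copperline Energy Co, giving 10% + 29% = 39%.
Chain via Bluewater Textiles S.p.A. → Highfield Realty LP → Fairlane Holdings Ltd (R1): 47% × 55% × 58% × 37% = 5.54741% of Vantage Pharma AG.
Chain via Copperline Energy Co. → Silverbay Mining NL → Ridgefield Capital LLC (R1): 39% × 69% × 47% × 18% = 2.276586% of Vantage Pharma AG.
Direct interest in Vantage Pharma AG: 24%.
Aggregating (R3): 5.54741% + 2.276586% + 24% = 31.823996%.

31.823996%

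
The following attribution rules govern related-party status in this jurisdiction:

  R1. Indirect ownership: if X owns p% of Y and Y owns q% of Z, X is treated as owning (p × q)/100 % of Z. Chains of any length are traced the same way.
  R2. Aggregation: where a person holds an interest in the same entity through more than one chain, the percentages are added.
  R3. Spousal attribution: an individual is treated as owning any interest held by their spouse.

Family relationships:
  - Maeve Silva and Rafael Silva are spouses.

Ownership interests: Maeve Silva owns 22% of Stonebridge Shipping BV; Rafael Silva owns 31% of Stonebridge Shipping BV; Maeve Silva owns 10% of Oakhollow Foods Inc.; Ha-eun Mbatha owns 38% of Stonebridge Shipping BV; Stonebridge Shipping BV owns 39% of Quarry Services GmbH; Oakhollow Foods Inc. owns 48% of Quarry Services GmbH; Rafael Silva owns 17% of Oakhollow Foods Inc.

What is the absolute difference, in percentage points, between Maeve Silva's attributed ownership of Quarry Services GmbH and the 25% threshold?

By spousal attribution (R3), Maeve Silva is treated as also owning Rafael Silva's interest in Stonebridge Shipping BV, giving 22% + 31% = 53%.
By spousal attribution (R3), Maeve Silva is treated as also owning Rafael Silva's interest in Oakhollow Foods Inc, giving 10% + 17% = 27%.
Chain via Stonebridge Shipping BV (R1): 53% × 39% = 20.67% of Quarry Services GmbH.
Chain via Oakhollow Foods Inc. (R1): 27% × 48% = 12.96% of Quarry Services GmbH.
Aggregating (R2): 20.67% + 12.96% = 33.63%.
33.63% exceeds the 25% threshold by 8.63 percentage points.

8.63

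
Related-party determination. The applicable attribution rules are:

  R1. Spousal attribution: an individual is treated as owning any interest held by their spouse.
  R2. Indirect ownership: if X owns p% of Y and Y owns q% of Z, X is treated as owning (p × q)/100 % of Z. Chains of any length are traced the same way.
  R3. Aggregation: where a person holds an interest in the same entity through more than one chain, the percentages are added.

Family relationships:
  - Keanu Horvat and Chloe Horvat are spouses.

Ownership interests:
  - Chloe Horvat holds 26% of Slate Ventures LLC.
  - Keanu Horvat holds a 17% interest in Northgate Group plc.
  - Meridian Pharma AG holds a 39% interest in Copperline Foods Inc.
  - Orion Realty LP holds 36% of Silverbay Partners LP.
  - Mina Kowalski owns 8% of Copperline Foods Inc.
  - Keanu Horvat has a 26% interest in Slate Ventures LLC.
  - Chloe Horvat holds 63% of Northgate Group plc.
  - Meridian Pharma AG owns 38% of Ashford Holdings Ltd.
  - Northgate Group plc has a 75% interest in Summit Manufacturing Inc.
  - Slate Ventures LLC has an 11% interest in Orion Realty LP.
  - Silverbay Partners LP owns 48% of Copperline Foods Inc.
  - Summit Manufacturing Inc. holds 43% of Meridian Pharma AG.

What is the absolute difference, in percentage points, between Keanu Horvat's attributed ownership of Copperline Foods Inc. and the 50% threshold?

By spousal attribution (R1), Keanu Horvat is treated as also owning Chloe Horvat's interest in Northgate Group plc, giving 17% + 63% = 80%.
By spousal attribution (R1), Keanu Horvat is treated as also owning Chloe Horvat's interest in Slate Ventures LLC, giving 26% + 26% = 52%.
Chain via Northgate Group plc → Summit Manufacturing Inc. → Meridian Pharma AG (R2): 80% × 75% × 43% × 39% = 10.062% of Copperline Foods Inc.
Chain via Slate Ventures LLC → Orion Realty LP → Silverbay Partners LP (R2): 52% × 11% × 36% × 48% = 0.988416% of Copperline Foods Inc.
Aggregating (R3): 10.062% + 0.988416% = 11.050416%.
11.050416% falls short of the 50% threshold by 38.949584 percentage points.

38.949584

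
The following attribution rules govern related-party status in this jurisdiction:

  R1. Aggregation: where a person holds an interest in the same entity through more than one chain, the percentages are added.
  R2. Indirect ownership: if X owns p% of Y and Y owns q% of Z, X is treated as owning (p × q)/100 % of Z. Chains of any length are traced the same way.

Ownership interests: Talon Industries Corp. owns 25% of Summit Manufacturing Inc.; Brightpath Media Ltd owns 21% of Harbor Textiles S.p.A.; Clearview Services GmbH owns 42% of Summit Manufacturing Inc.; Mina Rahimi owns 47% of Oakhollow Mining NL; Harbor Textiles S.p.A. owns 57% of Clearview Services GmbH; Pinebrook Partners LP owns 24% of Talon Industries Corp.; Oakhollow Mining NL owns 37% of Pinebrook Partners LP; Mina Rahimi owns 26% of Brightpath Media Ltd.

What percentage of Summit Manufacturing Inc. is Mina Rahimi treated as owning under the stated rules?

Chain via Brightpath Media Ltd → Harbor Textiles S.p.A. → Clearview Services GmbH (R2): 26% × 21% × 57% × 42% = 1.307124% of Summit Manufacturing Inc.
Chain via Oakhollow Mining NL → Pinebrook Partners LP → Talon Industries Corp. (R2): 47% × 37% × 24% × 25% = 1.0434% of Summit Manufacturing Inc.
Aggregating (R1): 1.307124% + 1.0434% = 2.350524%.

2.350524%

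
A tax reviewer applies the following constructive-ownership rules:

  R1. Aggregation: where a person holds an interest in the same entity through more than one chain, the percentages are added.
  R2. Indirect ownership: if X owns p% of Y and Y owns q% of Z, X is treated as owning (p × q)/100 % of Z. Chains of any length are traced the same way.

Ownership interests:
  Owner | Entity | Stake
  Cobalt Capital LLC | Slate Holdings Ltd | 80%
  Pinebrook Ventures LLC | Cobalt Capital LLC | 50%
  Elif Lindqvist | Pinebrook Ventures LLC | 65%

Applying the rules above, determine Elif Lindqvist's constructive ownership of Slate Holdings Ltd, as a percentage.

26%

Chain via Pinebrook Ventures LLC → Cobalt Capital LLC (R2): 65% × 50% × 80% = 26% of Slate Holdings Ltd.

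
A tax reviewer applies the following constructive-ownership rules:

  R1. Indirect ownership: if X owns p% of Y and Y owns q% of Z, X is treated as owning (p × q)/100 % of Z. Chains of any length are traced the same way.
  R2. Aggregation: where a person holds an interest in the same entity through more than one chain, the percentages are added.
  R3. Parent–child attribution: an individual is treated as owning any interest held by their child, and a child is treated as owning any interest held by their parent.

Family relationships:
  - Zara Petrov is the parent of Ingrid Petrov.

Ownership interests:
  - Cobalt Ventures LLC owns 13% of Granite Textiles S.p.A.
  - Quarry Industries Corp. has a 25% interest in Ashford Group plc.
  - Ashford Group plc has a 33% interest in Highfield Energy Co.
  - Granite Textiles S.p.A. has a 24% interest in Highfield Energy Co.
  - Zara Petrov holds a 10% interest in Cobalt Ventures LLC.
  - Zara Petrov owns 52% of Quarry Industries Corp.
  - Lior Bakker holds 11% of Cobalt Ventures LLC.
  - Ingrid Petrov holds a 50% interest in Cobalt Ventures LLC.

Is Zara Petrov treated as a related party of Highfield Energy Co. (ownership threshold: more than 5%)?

By parent–child attribution (R3), Zara Petrov is treated as also owning Ingrid Petrov's interest in Cobalt Ventures LLC, giving 10% + 50% = 60%.
Chain via Quarry Industries Corp. → Ashford Group plc (R1): 52% × 25% × 33% = 4.29% of Highfield Energy Co.
Chain via Cobalt Ventures LLC → Granite Textiles S.p.A. (R1): 60% × 13% × 24% = 1.872% of Highfield Energy Co.
Aggregating (R2): 4.29% + 1.872% = 6.162%.
6.162% exceeds the 5% threshold, so Zara is a related party to Highfield Energy Co.

Yes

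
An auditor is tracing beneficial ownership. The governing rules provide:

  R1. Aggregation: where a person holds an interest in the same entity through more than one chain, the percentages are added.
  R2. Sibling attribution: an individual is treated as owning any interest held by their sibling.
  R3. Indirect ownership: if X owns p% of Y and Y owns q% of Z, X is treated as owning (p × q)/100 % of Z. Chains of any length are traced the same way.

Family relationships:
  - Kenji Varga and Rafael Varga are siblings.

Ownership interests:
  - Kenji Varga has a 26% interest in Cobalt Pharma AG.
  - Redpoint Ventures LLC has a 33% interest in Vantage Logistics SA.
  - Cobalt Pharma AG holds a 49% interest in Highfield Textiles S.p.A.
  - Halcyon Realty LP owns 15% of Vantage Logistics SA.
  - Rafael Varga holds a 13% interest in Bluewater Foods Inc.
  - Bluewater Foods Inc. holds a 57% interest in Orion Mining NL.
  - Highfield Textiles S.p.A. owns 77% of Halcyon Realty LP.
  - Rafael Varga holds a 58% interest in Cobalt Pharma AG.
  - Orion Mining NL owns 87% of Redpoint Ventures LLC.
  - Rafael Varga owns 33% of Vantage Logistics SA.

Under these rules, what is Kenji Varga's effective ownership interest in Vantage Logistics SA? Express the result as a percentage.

By sibling attribution (R2), Kenji Varga is treated as also owning Rafael Varga's interest in Cobalt Pharma AG, giving 26% + 58% = 84%.
By sibling attribution (R2), Kenji Varga is treated as owning Rafael Varga's 13% interest in Bluewater Foods Inc.
By sibling attribution (R2), Kenji Varga is treated as owning Rafael Varga's 33% interest in Vantage Logistics SA.
Chain via Cobalt Pharma AG → Highfield Textiles S.p.A. → Halcyon Realty LP (R3): 84% × 49% × 77% × 15% = 4.75398% of Vantage Logistics SA.
Chain via Bluewater Foods Inc. → Orion Mining NL → Redpoint Ventures LLC (R3): 13% × 57% × 87% × 33% = 2.127411% of Vantage Logistics SA.
Direct interest in Vantage Logistics SA: 33%.
Aggregating (R1): 4.75398% + 2.127411% + 33% = 39.881391%.

39.881391%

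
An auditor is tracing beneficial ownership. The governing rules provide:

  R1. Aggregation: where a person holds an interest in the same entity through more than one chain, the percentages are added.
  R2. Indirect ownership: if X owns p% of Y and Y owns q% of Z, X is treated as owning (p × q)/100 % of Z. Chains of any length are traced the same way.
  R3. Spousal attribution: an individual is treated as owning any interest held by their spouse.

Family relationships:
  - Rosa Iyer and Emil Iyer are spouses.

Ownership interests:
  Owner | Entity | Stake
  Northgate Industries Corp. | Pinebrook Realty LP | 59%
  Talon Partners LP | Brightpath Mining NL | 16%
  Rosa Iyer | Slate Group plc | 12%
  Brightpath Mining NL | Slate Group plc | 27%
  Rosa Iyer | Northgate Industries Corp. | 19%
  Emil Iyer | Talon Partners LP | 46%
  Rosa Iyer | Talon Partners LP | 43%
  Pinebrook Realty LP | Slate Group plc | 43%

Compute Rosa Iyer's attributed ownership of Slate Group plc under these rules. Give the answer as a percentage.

20.6651%

By spousal attribution (R3), Rosa Iyer is treated as also owning Emil Iyer's interest in Talon Partners LP, giving 43% + 46% = 89%.
Chain via Talon Partners LP → Brightpath Mining NL (R2): 89% × 16% × 27% = 3.8448% of Slate Group plc.
Chain via Northgate Industries Corp. → Pinebrook Realty LP (R2): 19% × 59% × 43% = 4.8203% of Slate Group plc.
Direct interest in Slate Group plc: 12%.
Aggregating (R1): 3.8448% + 4.8203% + 12% = 20.6651%.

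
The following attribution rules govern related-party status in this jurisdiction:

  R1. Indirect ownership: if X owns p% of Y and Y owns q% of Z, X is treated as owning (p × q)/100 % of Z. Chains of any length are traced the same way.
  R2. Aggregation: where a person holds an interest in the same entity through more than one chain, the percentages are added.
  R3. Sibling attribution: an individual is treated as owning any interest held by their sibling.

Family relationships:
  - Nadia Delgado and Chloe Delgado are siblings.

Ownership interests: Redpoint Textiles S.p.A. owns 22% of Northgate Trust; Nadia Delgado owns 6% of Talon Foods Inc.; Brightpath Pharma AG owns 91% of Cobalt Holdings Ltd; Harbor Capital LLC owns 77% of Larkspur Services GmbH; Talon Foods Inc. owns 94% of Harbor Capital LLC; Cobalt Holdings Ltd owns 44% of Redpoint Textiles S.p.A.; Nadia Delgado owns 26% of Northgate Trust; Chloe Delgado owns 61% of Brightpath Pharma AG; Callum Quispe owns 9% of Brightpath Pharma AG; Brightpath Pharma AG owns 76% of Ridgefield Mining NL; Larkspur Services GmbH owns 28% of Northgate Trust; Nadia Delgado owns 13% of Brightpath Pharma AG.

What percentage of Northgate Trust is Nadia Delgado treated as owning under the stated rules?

33.734496%

By sibling attribution (R3), Nadia Delgado is treated as also owning Chloe Delgado's interest in Brightpath Pharma AG, giving 13% + 61% = 74%.
Chain via Talon Foods Inc. → Harbor Capital LLC → Larkspur Services GmbH (R1): 6% × 94% × 77% × 28% = 1.215984% of Northgate Trust.
Chain via Brightpath Pharma AG → Cobalt Holdings Ltd → Redpoint Textiles S.p.A. (R1): 74% × 91% × 44% × 22% = 6.518512% of Northgate Trust.
Direct interest in Northgate Trust: 26%.
Aggregating (R2): 1.215984% + 6.518512% + 26% = 33.734496%.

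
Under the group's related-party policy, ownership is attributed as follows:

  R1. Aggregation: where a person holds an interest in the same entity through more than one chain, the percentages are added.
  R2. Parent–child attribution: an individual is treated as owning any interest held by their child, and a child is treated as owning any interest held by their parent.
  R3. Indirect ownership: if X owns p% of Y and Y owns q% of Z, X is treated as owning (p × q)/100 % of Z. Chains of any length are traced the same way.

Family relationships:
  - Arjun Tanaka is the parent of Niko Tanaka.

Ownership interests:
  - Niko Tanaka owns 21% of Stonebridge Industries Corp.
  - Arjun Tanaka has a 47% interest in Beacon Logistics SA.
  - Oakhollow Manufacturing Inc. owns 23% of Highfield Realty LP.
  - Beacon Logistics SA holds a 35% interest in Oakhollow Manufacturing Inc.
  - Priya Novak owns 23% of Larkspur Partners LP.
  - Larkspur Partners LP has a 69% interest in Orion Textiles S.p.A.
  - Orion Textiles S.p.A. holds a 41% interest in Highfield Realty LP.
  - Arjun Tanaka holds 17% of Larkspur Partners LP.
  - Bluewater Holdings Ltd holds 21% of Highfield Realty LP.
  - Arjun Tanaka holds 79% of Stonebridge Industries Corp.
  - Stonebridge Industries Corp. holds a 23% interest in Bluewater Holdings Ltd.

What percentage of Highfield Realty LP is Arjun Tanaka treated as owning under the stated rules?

13.4228%

By parent–child attribution (R2), Arjun Tanaka is treated as also owning Niko Tanaka's interest in Stonebridge Industries Corp, giving 79% + 21% = 100%.
Chain via Stonebridge Industries Corp. → Bluewater Holdings Ltd (R3): 100% × 23% × 21% = 4.83% of Highfield Realty LP.
Chain via Beacon Logistics SA → Oakhollow Manufacturing Inc. (R3): 47% × 35% × 23% = 3.7835% of Highfield Realty LP.
Chain via Larkspur Partners LP → Orion Textiles S.p.A. (R3): 17% × 69% × 41% = 4.8093% of Highfield Realty LP.
Aggregating (R1): 4.83% + 3.7835% + 4.8093% = 13.4228%.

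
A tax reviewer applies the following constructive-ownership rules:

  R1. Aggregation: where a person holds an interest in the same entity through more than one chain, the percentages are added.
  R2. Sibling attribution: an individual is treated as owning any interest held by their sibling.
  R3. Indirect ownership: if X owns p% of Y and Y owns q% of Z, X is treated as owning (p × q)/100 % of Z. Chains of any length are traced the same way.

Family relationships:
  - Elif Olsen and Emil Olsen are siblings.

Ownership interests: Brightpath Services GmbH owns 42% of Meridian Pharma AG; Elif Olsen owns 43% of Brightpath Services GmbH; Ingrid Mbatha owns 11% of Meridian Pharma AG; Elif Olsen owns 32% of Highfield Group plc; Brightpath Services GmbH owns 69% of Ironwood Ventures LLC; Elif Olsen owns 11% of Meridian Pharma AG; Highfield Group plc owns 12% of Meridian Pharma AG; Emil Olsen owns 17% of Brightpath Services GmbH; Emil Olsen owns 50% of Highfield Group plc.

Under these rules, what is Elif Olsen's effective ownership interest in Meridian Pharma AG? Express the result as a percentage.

46.04%

By sibling attribution (R2), Elif Olsen is treated as also owning Emil Olsen's interest in Highfield Group plc, giving 32% + 50% = 82%.
By sibling attribution (R2), Elif Olsen is treated as also owning Emil Olsen's interest in Brightpath Services GmbH, giving 43% + 17% = 60%.
Chain via Highfield Group plc (R3): 82% × 12% = 9.84% of Meridian Pharma AG.
Chain via Brightpath Services GmbH (R3): 60% × 42% = 25.2% of Meridian Pharma AG.
Direct interest in Meridian Pharma AG: 11%.
Aggregating (R1): 9.84% + 25.2% + 11% = 46.04%.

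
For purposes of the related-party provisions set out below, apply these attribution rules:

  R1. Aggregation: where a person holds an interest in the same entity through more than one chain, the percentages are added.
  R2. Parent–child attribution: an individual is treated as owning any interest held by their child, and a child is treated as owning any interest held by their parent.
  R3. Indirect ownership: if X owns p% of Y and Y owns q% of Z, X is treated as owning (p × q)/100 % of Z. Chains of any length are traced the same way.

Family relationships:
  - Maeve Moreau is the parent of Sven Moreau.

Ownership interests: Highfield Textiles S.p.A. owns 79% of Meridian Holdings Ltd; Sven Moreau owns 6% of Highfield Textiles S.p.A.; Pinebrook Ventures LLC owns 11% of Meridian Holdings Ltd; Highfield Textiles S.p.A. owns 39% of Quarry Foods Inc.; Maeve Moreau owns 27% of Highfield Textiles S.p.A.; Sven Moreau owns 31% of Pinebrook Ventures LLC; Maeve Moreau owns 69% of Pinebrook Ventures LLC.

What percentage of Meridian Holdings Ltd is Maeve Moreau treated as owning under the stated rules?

37.07%

By parent–child attribution (R2), Maeve Moreau is treated as also owning Sven Moreau's interest in Highfield Textiles S.p.A, giving 27% + 6% = 33%.
By parent–child attribution (R2), Maeve Moreau is treated as also owning Sven Moreau's interest in Pinebrook Ventures LLC, giving 69% + 31% = 100%.
Chain via Highfield Textiles S.p.A. (R3): 33% × 79% = 26.07% of Meridian Holdings Ltd.
Chain via Pinebrook Ventures LLC (R3): 100% × 11% = 11% of Meridian Holdings Ltd.
Aggregating (R1): 26.07% + 11% = 37.07%.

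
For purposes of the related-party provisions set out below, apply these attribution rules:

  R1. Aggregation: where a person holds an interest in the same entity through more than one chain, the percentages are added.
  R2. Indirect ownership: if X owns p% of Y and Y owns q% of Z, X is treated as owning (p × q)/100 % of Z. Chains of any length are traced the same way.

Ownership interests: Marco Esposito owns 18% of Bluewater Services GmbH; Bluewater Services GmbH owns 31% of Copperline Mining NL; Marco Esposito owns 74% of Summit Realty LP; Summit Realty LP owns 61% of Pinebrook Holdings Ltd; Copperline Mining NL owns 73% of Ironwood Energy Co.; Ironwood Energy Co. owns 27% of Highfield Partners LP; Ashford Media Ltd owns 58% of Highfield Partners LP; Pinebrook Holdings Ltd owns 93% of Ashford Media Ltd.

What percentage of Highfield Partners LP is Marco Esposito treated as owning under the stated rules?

Chain via Bluewater Services GmbH → Copperline Mining NL → Ironwood Energy Co. (R2): 18% × 31% × 73% × 27% = 1.099818% of Highfield Partners LP.
Chain via Summit Realty LP → Pinebrook Holdings Ltd → Ashford Media Ltd (R2): 74% × 61% × 93% × 58% = 24.348516% of Highfield Partners LP.
Aggregating (R1): 1.099818% + 24.348516% = 25.448334%.

25.448334%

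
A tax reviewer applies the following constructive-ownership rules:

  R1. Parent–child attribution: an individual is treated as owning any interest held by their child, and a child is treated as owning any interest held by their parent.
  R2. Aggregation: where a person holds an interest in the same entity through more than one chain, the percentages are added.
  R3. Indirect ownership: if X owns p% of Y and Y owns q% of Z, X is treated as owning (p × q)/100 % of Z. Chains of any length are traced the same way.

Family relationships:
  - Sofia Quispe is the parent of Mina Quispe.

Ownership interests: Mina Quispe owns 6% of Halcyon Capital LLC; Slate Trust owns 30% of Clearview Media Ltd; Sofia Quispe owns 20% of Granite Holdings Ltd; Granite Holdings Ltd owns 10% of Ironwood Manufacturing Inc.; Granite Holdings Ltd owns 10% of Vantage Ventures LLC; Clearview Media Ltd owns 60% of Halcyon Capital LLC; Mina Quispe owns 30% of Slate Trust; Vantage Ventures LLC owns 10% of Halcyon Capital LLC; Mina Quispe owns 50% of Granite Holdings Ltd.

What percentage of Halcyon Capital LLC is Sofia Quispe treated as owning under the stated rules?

12.1%

By parent–child attribution (R1), Sofia Quispe is treated as also owning Mina Quispe's interest in Granite Holdings Ltd, giving 20% + 50% = 70%.
By parent–child attribution (R1), Sofia Quispe is treated as owning Mina Quispe's 30% interest in Slate Trust.
By parent–child attribution (R1), Sofia Quispe is treated as owning Mina Quispe's 6% interest in Halcyon Capital LLC.
Chain via Granite Holdings Ltd → Vantage Ventures LLC (R3): 70% × 10% × 10% = 0.7% of Halcyon Capital LLC.
Chain via Slate Trust → Clearview Media Ltd (R3): 30% × 30% × 60% = 5.4% of Halcyon Capital LLC.
Direct interest in Halcyon Capital LLC: 6%.
Aggregating (R2): 0.7% + 5.4% + 6% = 12.1%.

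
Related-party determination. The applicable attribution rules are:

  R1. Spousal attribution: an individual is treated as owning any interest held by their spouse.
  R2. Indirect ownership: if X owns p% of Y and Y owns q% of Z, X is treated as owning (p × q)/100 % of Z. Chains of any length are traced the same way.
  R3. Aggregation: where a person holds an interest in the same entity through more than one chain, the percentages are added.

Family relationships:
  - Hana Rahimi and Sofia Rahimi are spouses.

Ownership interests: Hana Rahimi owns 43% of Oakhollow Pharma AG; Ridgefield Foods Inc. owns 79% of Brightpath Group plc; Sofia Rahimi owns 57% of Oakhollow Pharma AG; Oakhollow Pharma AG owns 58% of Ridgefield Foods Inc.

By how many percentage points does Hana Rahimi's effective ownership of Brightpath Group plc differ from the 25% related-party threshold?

20.82

By spousal attribution (R1), Hana Rahimi is treated as also owning Sofia Rahimi's interest in Oakhollow Pharma AG, giving 43% + 57% = 100%.
Chain via Oakhollow Pharma AG → Ridgefield Foods Inc. (R2): 100% × 58% × 79% = 45.82% of Brightpath Group plc.
45.82% exceeds the 25% threshold by 20.82 percentage points.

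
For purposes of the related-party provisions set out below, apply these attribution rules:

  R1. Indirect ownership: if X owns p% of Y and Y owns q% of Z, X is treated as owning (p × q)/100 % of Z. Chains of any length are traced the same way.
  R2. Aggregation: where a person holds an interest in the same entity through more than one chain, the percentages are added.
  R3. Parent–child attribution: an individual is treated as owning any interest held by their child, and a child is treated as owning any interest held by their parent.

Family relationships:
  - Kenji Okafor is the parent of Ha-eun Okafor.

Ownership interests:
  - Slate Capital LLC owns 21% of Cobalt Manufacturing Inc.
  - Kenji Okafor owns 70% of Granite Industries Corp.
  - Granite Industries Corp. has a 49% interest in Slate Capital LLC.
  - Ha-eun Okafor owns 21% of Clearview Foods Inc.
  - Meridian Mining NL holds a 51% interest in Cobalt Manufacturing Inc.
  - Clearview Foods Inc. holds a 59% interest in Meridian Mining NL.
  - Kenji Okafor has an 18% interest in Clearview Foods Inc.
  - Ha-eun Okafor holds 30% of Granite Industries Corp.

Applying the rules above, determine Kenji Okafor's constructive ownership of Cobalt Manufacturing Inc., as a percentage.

22.0251%

By parent–child attribution (R3), Kenji Okafor is treated as also owning Ha-eun Okafor's interest in Clearview Foods Inc, giving 18% + 21% = 39%.
By parent–child attribution (R3), Kenji Okafor is treated as also owning Ha-eun Okafor's interest in Granite Industries Corp, giving 70% + 30% = 100%.
Chain via Clearview Foods Inc. → Meridian Mining NL (R1): 39% × 59% × 51% = 11.7351% of Cobalt Manufacturing Inc.
Chain via Granite Industries Corp. → Slate Capital LLC (R1): 100% × 49% × 21% = 10.29% of Cobalt Manufacturing Inc.
Aggregating (R2): 11.7351% + 10.29% = 22.0251%.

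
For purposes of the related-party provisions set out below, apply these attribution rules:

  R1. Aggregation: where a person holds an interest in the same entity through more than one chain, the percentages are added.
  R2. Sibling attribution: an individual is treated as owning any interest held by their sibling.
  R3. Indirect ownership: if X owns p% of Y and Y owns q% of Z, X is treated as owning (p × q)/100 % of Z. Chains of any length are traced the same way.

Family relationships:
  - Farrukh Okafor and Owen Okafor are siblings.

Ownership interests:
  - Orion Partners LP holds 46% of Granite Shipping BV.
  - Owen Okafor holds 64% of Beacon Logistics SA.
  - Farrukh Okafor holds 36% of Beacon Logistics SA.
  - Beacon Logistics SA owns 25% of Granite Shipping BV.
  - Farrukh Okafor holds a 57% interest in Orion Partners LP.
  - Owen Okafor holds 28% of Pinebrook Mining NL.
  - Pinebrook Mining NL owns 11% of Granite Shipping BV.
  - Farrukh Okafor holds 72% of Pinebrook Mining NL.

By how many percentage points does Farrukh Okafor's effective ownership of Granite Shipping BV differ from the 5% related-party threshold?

57.22

By sibling attribution (R2), Farrukh Okafor is treated as also owning Owen Okafor's interest in Pinebrook Mining NL, giving 72% + 28% = 100%.
By sibling attribution (R2), Farrukh Okafor is treated as also owning Owen Okafor's interest in Beacon Logistics SA, giving 36% + 64% = 100%.
Chain via Orion Partners LP (R3): 57% × 46% = 26.22% of Granite Shipping BV.
Chain via Pinebrook Mining NL (R3): 100% × 11% = 11% of Granite Shipping BV.
Chain via Beacon Logistics SA (R3): 100% × 25% = 25% of Granite Shipping BV.
Aggregating (R1): 26.22% + 11% + 25% = 62.22%.
62.22% exceeds the 5% threshold by 57.22 percentage points.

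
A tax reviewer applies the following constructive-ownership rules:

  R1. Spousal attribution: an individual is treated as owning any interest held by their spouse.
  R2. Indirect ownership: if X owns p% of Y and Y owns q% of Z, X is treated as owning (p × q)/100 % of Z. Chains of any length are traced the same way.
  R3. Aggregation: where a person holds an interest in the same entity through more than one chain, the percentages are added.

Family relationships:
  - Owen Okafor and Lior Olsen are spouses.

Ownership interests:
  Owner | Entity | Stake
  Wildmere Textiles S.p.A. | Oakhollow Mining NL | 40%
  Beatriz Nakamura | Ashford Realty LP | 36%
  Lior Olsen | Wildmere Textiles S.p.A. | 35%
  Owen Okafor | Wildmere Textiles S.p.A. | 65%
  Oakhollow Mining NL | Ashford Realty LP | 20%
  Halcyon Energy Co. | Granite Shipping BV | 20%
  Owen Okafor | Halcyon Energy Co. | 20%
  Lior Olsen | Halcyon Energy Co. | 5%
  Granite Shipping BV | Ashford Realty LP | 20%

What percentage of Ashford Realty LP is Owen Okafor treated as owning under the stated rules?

9%

By spousal attribution (R1), Owen Okafor is treated as also owning Lior Olsen's interest in Wildmere Textiles S.p.A, giving 65% + 35% = 100%.
By spousal attribution (R1), Owen Okafor is treated as also owning Lior Olsen's interest in Halcyon Energy Co, giving 20% + 5% = 25%.
Chain via Wildmere Textiles S.p.A. → Oakhollow Mining NL (R2): 100% × 40% × 20% = 8% of Ashford Realty LP.
Chain via Halcyon Energy Co. → Granite Shipping BV (R2): 25% × 20% × 20% = 1% of Ashford Realty LP.
Aggregating (R3): 8% + 1% = 9%.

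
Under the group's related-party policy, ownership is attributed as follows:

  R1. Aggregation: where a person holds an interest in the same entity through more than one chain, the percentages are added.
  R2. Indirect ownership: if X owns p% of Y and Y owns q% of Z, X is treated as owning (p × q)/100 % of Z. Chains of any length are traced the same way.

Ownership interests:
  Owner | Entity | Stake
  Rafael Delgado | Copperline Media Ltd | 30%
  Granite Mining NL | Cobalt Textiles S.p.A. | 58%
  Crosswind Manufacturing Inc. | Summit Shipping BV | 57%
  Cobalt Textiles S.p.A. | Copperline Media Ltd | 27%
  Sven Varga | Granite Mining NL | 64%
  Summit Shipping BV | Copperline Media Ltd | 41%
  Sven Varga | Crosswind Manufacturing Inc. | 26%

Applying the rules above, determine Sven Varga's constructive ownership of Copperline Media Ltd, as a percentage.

Chain via Crosswind Manufacturing Inc. → Summit Shipping BV (R2): 26% × 57% × 41% = 6.0762% of Copperline Media Ltd.
Chain via Granite Mining NL → Cobalt Textiles S.p.A. (R2): 64% × 58% × 27% = 10.0224% of Copperline Media Ltd.
Aggregating (R1): 6.0762% + 10.0224% = 16.0986%.

16.0986%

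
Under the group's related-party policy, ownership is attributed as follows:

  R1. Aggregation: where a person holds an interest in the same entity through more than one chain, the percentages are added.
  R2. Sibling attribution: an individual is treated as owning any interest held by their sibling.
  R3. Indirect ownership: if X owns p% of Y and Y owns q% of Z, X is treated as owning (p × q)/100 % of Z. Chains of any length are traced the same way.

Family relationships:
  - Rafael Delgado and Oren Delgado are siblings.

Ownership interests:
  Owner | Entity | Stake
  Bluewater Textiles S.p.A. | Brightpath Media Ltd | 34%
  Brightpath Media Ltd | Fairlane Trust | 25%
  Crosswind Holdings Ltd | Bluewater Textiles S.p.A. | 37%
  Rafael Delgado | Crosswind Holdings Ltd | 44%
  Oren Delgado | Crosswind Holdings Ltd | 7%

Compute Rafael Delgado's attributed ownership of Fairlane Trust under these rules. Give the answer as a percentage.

By sibling attribution (R2), Rafael Delgado is treated as also owning Oren Delgado's interest in Crosswind Holdings Ltd, giving 44% + 7% = 51%.
Chain via Crosswind Holdings Ltd → Bluewater Textiles S.p.A. → Brightpath Media Ltd (R3): 51% × 37% × 34% × 25% = 1.60395% of Fairlane Trust.

1.60395%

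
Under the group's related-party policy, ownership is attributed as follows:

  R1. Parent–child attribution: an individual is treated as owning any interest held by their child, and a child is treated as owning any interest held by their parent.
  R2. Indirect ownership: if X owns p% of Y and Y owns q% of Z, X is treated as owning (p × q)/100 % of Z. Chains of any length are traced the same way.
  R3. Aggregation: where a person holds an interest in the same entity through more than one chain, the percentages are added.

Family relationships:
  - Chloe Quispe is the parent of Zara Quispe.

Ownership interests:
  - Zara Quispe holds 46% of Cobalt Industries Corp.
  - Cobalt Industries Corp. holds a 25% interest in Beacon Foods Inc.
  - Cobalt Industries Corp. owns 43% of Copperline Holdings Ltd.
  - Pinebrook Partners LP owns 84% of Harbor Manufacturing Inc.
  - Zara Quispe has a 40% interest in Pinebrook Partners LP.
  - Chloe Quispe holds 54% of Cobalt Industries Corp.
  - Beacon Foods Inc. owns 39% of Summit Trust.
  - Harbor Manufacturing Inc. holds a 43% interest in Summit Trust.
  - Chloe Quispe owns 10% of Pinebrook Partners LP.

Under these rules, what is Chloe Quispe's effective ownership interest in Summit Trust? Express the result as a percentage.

By parent–child attribution (R1), Chloe Quispe is treated as also owning Zara Quispe's interest in Pinebrook Partners LP, giving 10% + 40% = 50%.
By parent–child attribution (R1), Chloe Quispe is treated as also owning Zara Quispe's interest in Cobalt Industries Corp, giving 54% + 46% = 100%.
Chain via Pinebrook Partners LP → Harbor Manufacturing Inc. (R2): 50% × 84% × 43% = 18.06% of Summit Trust.
Chain via Cobalt Industries Corp. → Beacon Foods Inc. (R2): 100% × 25% × 39% = 9.75% of Summit Trust.
Aggregating (R3): 18.06% + 9.75% = 27.81%.

27.81%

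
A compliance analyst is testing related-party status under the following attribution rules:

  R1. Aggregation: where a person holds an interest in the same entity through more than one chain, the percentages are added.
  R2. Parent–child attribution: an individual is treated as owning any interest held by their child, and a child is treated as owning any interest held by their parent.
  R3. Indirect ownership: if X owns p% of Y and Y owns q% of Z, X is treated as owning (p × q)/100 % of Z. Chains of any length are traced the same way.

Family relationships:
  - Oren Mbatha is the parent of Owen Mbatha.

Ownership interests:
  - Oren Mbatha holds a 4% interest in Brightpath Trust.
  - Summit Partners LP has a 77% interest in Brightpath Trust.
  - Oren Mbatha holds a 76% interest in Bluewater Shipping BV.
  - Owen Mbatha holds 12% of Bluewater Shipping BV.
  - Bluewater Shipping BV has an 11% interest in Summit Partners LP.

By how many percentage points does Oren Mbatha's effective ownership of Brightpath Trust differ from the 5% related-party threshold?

6.4536

By parent–child attribution (R2), Oren Mbatha is treated as also owning Owen Mbatha's interest in Bluewater Shipping BV, giving 76% + 12% = 88%.
Chain via Bluewater Shipping BV → Summit Partners LP (R3): 88% × 11% × 77% = 7.4536% of Brightpath Trust.
Direct interest in Brightpath Trust: 4%.
Aggregating (R1): 7.4536% + 4% = 11.4536%.
11.4536% exceeds the 5% threshold by 6.4536 percentage points.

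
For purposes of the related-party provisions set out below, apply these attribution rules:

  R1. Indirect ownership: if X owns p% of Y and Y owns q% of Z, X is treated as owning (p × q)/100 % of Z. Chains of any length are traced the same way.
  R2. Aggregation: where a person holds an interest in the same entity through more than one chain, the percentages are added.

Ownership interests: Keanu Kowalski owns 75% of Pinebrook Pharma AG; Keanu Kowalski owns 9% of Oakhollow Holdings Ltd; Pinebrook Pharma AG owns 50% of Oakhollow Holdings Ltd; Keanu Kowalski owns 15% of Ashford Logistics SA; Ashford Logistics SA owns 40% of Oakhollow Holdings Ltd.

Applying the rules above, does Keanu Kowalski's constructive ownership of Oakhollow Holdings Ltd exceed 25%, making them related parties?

Yes

Chain via Ashford Logistics SA (R1): 15% × 40% = 6% of Oakhollow Holdings Ltd.
Chain via Pinebrook Pharma AG (R1): 75% × 50% = 37.5% of Oakhollow Holdings Ltd.
Direct interest in Oakhollow Holdings Ltd: 9%.
Aggregating (R2): 6% + 37.5% + 9% = 52.5%.
52.5% exceeds the 25% threshold, so Keanu is a related party to Oakhollow Holdings Ltd.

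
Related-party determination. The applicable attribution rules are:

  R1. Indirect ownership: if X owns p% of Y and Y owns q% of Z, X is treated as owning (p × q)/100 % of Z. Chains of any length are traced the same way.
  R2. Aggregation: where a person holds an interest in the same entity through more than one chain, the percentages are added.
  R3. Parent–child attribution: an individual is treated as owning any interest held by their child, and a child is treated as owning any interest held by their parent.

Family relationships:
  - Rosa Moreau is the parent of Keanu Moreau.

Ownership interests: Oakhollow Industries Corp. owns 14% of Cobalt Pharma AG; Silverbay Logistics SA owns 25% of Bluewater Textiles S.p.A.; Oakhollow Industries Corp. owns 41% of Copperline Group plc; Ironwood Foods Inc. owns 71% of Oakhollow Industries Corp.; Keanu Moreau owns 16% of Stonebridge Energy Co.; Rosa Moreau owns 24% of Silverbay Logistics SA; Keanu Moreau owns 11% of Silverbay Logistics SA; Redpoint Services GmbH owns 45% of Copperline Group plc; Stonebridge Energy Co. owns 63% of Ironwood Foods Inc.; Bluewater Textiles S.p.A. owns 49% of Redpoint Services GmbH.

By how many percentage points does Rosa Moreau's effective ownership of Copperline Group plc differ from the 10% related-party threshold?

5.136337

By parent–child attribution (R3), Rosa Moreau is treated as also owning Keanu Moreau's interest in Silverbay Logistics SA, giving 24% + 11% = 35%.
By parent–child attribution (R3), Rosa Moreau is treated as owning Keanu Moreau's 16% interest in Stonebridge Energy Co.
Chain via Silverbay Logistics SA → Bluewater Textiles S.p.A. → Redpoint Services GmbH (R1): 35% × 25% × 49% × 45% = 1.929375% of Copperline Group plc.
Chain via Stonebridge Energy Co. → Ironwood Foods Inc. → Oakhollow Industries Corp. (R1): 16% × 63% × 71% × 41% = 2.934288% of Copperline Group plc.
Aggregating (R2): 1.929375% + 2.934288% = 4.863663%.
4.863663% falls short of the 10% threshold by 5.136337 percentage points.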